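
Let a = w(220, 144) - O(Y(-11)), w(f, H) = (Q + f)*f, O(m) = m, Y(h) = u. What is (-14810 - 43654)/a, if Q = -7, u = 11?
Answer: -58464/46849 ≈ -1.2479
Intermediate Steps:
Y(h) = 11
w(f, H) = f*(-7 + f) (w(f, H) = (-7 + f)*f = f*(-7 + f))
a = 46849 (a = 220*(-7 + 220) - 1*11 = 220*213 - 11 = 46860 - 11 = 46849)
(-14810 - 43654)/a = (-14810 - 43654)/46849 = -58464*1/46849 = -58464/46849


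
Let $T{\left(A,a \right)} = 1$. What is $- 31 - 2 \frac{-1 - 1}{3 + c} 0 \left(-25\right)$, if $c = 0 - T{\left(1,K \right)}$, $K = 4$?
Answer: $0$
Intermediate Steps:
$c = -1$ ($c = 0 - 1 = -1$)
$- 31 - 2 \frac{-1 - 1}{3 + c} 0 \left(-25\right) = - 31 - 2 \frac{-1 - 1}{3 - 1} \cdot 0 \left(-25\right) = - 31 - 2 \left(- \frac{2}{2}\right) 0 \left(-25\right) = - 31 - 2 \left(\left(-2\right) \frac{1}{2}\right) 0 \left(-25\right) = - 31 \left(-2\right) \left(-1\right) 0 \left(-25\right) = - 31 \cdot 2 \cdot 0 \left(-25\right) = \left(-31\right) 0 \left(-25\right) = 0 \left(-25\right) = 0$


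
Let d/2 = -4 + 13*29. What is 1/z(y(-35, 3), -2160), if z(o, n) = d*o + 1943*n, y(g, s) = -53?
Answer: -1/4236418 ≈ -2.3605e-7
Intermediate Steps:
d = 746 (d = 2*(-4 + 13*29) = 2*(-4 + 377) = 2*373 = 746)
z(o, n) = 746*o + 1943*n
1/z(y(-35, 3), -2160) = 1/(746*(-53) + 1943*(-2160)) = 1/(-39538 - 4196880) = 1/(-4236418) = -1/4236418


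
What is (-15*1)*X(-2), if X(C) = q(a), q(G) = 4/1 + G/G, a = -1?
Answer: -75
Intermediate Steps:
q(G) = 5 (q(G) = 4*1 + 1 = 4 + 1 = 5)
X(C) = 5
(-15*1)*X(-2) = -15*1*5 = -15*5 = -75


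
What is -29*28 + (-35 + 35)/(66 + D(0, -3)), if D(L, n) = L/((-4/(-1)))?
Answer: -812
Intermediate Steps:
D(L, n) = L/4 (D(L, n) = L/((-4*(-1))) = L/4)
-29*28 + (-35 + 35)/(66 + D(0, -3)) = -29*28 + (-35 + 35)/(66 + (¼)*0) = -812 + 0/(66 + 0) = -812 + 0/66 = -812 + 0*(1/66) = -812 + 0 = -812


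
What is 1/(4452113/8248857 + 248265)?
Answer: 8248857/2047906935218 ≈ 4.0279e-6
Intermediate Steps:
1/(4452113/8248857 + 248265) = 1/(2047906935218/8248857) = 8248857/2047906935218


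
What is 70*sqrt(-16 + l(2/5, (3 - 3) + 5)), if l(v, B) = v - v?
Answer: 280*I ≈ 280.0*I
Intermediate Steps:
l(v, B) = 0
70*sqrt(-16 + l(2/5, (3 - 3) + 5)) = 70*sqrt(-16 + 0) = 70*sqrt(-16) = 70*(4*I) = 280*I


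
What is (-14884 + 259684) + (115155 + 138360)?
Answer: 498315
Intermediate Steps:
(-14884 + 259684) + (115155 + 138360) = 244800 + 253515 = 498315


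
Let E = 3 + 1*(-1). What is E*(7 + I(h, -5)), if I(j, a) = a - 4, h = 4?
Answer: -4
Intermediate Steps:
I(j, a) = -4 + a
E = 2 (E = 3 - 1 = 2)
E*(7 + I(h, -5)) = 2*(7 + (-4 - 5)) = 2*(7 - 9) = 2*(-2) = -4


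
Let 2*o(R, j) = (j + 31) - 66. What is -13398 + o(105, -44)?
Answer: -26875/2 ≈ -13438.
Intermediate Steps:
o(R, j) = -35/2 + j/2 (o(R, j) = ((j + 31) - 66)/2 = ((31 + j) - 66)/2 = (-35 + j)/2 = -35/2 + j/2)
-13398 + o(105, -44) = -13398 + (-35/2 + (½)*(-44)) = -13398 + (-35/2 - 22) = -13398 - 79/2 = -26875/2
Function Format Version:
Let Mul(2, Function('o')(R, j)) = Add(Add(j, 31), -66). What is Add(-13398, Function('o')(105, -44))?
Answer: Rational(-26875, 2) ≈ -13438.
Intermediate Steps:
Function('o')(R, j) = Add(Rational(-35, 2), Mul(Rational(1, 2), j)) (Function('o')(R, j) = Mul(Rational(1, 2), Add(Add(j, 31), -66)) = Mul(Rational(1, 2), Add(Add(31, j), -66)) = Mul(Rational(1, 2), Add(-35, j)) = Add(Rational(-35, 2), Mul(Rational(1, 2), j)))
Add(-13398, Function('o')(105, -44)) = Add(-13398, Add(Rational(-35, 2), Mul(Rational(1, 2), -44))) = Add(-13398, Add(Rational(-35, 2), -22)) = Add(-13398, Rational(-79, 2)) = Rational(-26875, 2)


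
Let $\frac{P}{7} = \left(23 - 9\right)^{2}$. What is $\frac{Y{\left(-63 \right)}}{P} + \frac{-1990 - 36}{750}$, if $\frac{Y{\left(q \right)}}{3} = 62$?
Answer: $- \frac{660043}{257250} \approx -2.5658$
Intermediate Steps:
$P = 1372$ ($P = 7 \left(23 - 9\right)^{2} = 7 \cdot 14^{2} = 7 \cdot 196 = 1372$)
$Y{\left(q \right)} = 186$ ($Y{\left(q \right)} = 3 \cdot 62 = 186$)
$\frac{Y{\left(-63 \right)}}{P} + \frac{-1990 - 36}{750} = \frac{186}{1372} + \frac{-1990 - 36}{750} = 186 \cdot \frac{1}{1372} + \left(-1990 - 36\right) \frac{1}{750} = \frac{93}{686} - \frac{1013}{375} = - \frac{660043}{257250}$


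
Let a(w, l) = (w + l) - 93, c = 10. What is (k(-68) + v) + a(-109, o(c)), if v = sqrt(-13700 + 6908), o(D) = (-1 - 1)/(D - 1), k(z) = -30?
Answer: -2090/9 + 2*I*sqrt(1698) ≈ -232.22 + 82.414*I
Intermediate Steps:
o(D) = -2/(-1 + D)
a(w, l) = -93 + l + w (a(w, l) = (l + w) - 93 = -93 + l + w)
v = 2*I*sqrt(1698) (v = sqrt(-6792) = 2*I*sqrt(1698) ≈ 82.414*I)
(k(-68) + v) + a(-109, o(c)) = (-30 + 2*I*sqrt(1698)) + (-93 - 2/(-1 + 10) - 109) = (-30 + 2*I*sqrt(1698)) + (-93 - 2/9 - 109) = (-30 + 2*I*sqrt(1698)) - 1820/9 = -2090/9 + 2*I*sqrt(1698)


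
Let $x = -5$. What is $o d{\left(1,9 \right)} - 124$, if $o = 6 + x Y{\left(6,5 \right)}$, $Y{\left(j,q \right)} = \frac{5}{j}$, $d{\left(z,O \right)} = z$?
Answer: $- \frac{733}{6} \approx -122.17$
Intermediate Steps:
$o = \frac{11}{6}$ ($o = 6 - 5 \cdot \frac{5}{6} = 6 - 5 \cdot 5 \cdot \frac{1}{6} = 6 - \frac{25}{6} = \frac{11}{6} \approx 1.8333$)
$o d{\left(1,9 \right)} - 124 = \frac{11}{6} \cdot 1 - 124 = \frac{11}{6} - 124 = - \frac{733}{6}$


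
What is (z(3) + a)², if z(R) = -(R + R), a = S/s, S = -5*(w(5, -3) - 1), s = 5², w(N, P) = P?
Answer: 676/25 ≈ 27.040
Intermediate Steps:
s = 25
S = 20 (S = -5*(-3 - 1) = -5*(-4) = 20)
a = ⅘ (a = 20/25 = 20*(1/25) = ⅘ ≈ 0.80000)
z(R) = -2*R
(z(3) + a)² = (-2*3 + ⅘)² = (-6 + ⅘)² = (-26/5)² = 676/25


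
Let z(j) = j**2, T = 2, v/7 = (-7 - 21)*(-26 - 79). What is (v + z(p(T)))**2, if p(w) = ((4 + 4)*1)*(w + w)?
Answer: 466732816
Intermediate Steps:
v = 20580 (v = 7*((-7 - 21)*(-26 - 79)) = 7*(-28*(-105)) = 7*2940 = 20580)
p(w) = 16*w (p(w) = (8*1)*(2*w) = 8*(2*w) = 16*w)
(v + z(p(T)))**2 = (20580 + (16*2)**2)**2 = (20580 + 32**2)**2 = (20580 + 1024)**2 = 21604**2 = 466732816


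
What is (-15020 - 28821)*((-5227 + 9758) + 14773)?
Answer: -846306664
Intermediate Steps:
(-15020 - 28821)*((-5227 + 9758) + 14773) = -43841*(4531 + 14773) = -43841*19304 = -846306664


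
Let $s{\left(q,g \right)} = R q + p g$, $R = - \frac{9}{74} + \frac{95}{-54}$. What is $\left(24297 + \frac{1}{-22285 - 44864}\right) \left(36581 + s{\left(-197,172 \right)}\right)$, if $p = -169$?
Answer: $\frac{12849274597013800}{67081851} \approx 1.9155 \cdot 10^{8}$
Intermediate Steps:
$R = - \frac{1879}{999}$ ($R = \left(-9\right) \frac{1}{74} + 95 \left(- \frac{1}{54}\right) = - \frac{9}{74} - \frac{95}{54} = - \frac{1879}{999} \approx -1.8809$)
$s{\left(q,g \right)} = - 169 g - \frac{1879 q}{999}$ ($s{\left(q,g \right)} = - \frac{1879 q}{999} - 169 g = - 169 g - \frac{1879 q}{999}$)
$\left(24297 + \frac{1}{-22285 - 44864}\right) \left(36581 + s{\left(-197,172 \right)}\right) = \left(24297 + \frac{1}{-22285 - 44864}\right) \left(36581 - \frac{28668769}{999}\right) = \left(24297 + \frac{1}{-67149}\right) \left(36581 + \left(-29068 + \frac{370163}{999}\right)\right) = \left(24297 - \frac{1}{67149}\right) \left(36581 - \frac{28668769}{999}\right) = \frac{1631519252}{67149} \cdot \frac{7875650}{999} = \frac{12849274597013800}{67081851}$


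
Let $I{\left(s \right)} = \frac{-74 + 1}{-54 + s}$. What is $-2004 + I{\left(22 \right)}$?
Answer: $- \frac{64055}{32} \approx -2001.7$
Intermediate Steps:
$I{\left(s \right)} = - \frac{73}{-54 + s}$
$-2004 + I{\left(22 \right)} = -2004 - \frac{73}{-54 + 22} = -2004 - \frac{73}{-32} = -2004 - - \frac{73}{32} = -2004 + \frac{73}{32} = - \frac{64055}{32}$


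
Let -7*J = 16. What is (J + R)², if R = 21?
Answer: 17161/49 ≈ 350.22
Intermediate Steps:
J = -16/7 (J = -⅐*16 = -16/7 ≈ -2.2857)
(J + R)² = (-16/7 + 21)² = (131/7)² = 17161/49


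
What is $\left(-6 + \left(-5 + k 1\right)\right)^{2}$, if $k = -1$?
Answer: $144$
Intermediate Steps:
$\left(-6 + \left(-5 + k 1\right)\right)^{2} = \left(-6 - 6\right)^{2} = \left(-12\right)^{2} = 144$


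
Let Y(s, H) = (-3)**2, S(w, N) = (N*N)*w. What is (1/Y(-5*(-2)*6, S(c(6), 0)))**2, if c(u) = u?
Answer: 1/81 ≈ 0.012346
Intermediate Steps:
S(w, N) = w*N**2 (S(w, N) = N**2*w = w*N**2)
Y(s, H) = 9
(1/Y(-5*(-2)*6, S(c(6), 0)))**2 = (1/9)**2 = 1/81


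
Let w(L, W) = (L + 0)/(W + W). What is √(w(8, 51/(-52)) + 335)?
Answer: √860727/51 ≈ 18.191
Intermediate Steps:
w(L, W) = L/(2*W) (w(L, W) = L/((2*W)) = L*(1/(2*W)) = L/(2*W))
√(w(8, 51/(-52)) + 335) = √((½)*8/(51/(-52)) + 335) = √((½)*8/(51*(-1/52)) + 335) = √((½)*8/(-51/52) + 335) = √((½)*8*(-52/51) + 335) = √(-208/51 + 335) = √(16877/51) = √860727/51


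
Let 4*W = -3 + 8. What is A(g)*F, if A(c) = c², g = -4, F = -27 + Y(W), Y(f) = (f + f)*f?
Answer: -382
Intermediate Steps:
W = 5/4 (W = (-3 + 8)/4 = (¼)*5 = 5/4 ≈ 1.2500)
Y(f) = 2*f² (Y(f) = (2*f)*f = 2*f²)
F = -191/8 (F = -27 + 2*(5/4)² = -27 + 2*(25/16) = -27 + 25/8 = -191/8 ≈ -23.875)
A(g)*F = (-4)²*(-191/8) = 16*(-191/8) = -382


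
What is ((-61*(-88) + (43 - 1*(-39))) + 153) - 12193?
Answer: -6590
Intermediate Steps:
((-61*(-88) + (43 - 1*(-39))) + 153) - 12193 = ((5368 + (43 + 39)) + 153) - 12193 = ((5368 + 82) + 153) - 12193 = (5450 + 153) - 12193 = 5603 - 12193 = -6590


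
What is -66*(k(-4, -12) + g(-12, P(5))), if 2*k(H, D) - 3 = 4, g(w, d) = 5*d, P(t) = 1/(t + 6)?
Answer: -261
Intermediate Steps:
P(t) = 1/(6 + t)
k(H, D) = 7/2 (k(H, D) = 3/2 + (½)*4 = 3/2 + 2 = 7/2)
-66*(k(-4, -12) + g(-12, P(5))) = -66*(7/2 + 5/(6 + 5)) = -66*(7/2 + 5/11) = -66*87/22 = -261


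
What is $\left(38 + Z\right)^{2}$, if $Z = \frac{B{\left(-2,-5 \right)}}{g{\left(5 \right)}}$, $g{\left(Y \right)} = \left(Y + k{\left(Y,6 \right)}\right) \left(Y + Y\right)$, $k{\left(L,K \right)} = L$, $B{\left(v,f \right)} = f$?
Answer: $\frac{576081}{400} \approx 1440.2$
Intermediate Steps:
$g{\left(Y \right)} = 4 Y^{2}$ ($g{\left(Y \right)} = \left(Y + Y\right) \left(Y + Y\right) = 2 Y 2 Y = 4 Y^{2}$)
$Z = - \frac{1}{20}$ ($Z = - \frac{5}{4 \cdot 5^{2}} = - \frac{5}{4 \cdot 25} = - \frac{5}{100} = \left(-5\right) \frac{1}{100} = - \frac{1}{20} \approx -0.05$)
$\left(38 + Z\right)^{2} = \left(38 - \frac{1}{20}\right)^{2} = \left(\frac{759}{20}\right)^{2} = \frac{576081}{400}$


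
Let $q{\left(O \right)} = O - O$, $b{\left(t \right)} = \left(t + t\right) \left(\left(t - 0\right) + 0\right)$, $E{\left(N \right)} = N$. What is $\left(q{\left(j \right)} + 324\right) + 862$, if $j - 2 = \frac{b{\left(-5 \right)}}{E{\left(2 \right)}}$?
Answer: $1186$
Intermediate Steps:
$b{\left(t \right)} = 2 t^{2}$ ($b{\left(t \right)} = 2 t \left(\left(t + 0\right) + 0\right) = 2 t \left(t + 0\right) = 2 t t = 2 t^{2}$)
$j = 27$ ($j = 2 + \frac{2 \left(-5\right)^{2}}{2} = 2 + 2 \cdot 25 \cdot \frac{1}{2} = 2 + 50 \cdot \frac{1}{2} = 2 + 25 = 27$)
$q{\left(O \right)} = 0$
$\left(q{\left(j \right)} + 324\right) + 862 = \left(0 + 324\right) + 862 = 324 + 862 = 1186$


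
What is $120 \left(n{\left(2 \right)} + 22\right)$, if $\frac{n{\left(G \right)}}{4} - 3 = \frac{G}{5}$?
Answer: $4272$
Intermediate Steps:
$n{\left(G \right)} = 12 + \frac{4 G}{5}$ ($n{\left(G \right)} = 12 + 4 \frac{G}{5} = 12 + \frac{4 G}{5}$)
$120 \left(n{\left(2 \right)} + 22\right) = 120 \left(\left(12 + \frac{4}{5} \cdot 2\right) + 22\right) = 120 \left(\left(12 + \frac{8}{5}\right) + 22\right) = 120 \left(\frac{68}{5} + 22\right) = 120 \cdot \frac{178}{5} = 4272$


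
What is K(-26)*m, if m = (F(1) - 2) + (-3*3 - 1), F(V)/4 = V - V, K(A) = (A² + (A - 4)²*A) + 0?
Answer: 272688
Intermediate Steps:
K(A) = A² + A*(-4 + A)² (K(A) = (A² + (-4 + A)²*A) + 0 = (A² + A*(-4 + A)²) + 0 = A² + A*(-4 + A)²)
F(V) = 0 (F(V) = 4*(V - V) = 4*0 = 0)
m = -12 (m = (0 - 2) + (-3*3 - 1) = -2 + (-9 - 1) = -2 - 10 = -12)
K(-26)*m = -26*(-26 + (-4 - 26)²)*(-12) = -26*(-26 + (-30)²)*(-12) = -26*(-26 + 900)*(-12) = -26*874*(-12) = -22724*(-12) = 272688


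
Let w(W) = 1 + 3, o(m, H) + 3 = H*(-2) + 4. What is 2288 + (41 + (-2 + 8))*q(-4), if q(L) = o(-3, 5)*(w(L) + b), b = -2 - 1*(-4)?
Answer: -250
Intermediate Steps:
o(m, H) = 1 - 2*H (o(m, H) = -3 + (H*(-2) + 4) = -3 + (-2*H + 4) = -3 + (4 - 2*H) = 1 - 2*H)
w(W) = 4
b = 2 (b = -2 + 4 = 2)
q(L) = -54 (q(L) = (1 - 2*5)*(4 + 2) = (1 - 10)*6 = -9*6 = -54)
2288 + (41 + (-2 + 8))*q(-4) = 2288 + (41 + (-2 + 8))*(-54) = 2288 + (41 + 6)*(-54) = 2288 + 47*(-54) = 2288 - 2538 = -250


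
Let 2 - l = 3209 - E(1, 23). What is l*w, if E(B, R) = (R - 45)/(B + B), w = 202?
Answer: -650036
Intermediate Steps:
E(B, R) = (-45 + R)/(2*B) (E(B, R) = (-45 + R)/((2*B)) = (-45 + R)*(1/(2*B)) = (-45 + R)/(2*B))
l = -3218 (l = 2 - (3209 - (-45 + 23)/(2*1)) = 2 - (3209 - (-22)/2) = 2 - (3209 - 1*(-11)) = 2 - (3209 + 11) = 2 - 1*3220 = 2 - 3220 = -3218)
l*w = -3218*202 = -650036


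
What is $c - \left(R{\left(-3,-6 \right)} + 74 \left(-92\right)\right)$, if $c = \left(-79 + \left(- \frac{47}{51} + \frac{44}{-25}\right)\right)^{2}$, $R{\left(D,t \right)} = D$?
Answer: $\frac{21918104611}{1625625} \approx 13483.0$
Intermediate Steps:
$c = \frac{10845972736}{1625625}$ ($c = \left(-79 + \left(\left(-47\right) \frac{1}{51} + 44 \left(- \frac{1}{25}\right)\right)\right)^{2} = \left(-79 - \frac{3419}{1275}\right)^{2} = \left(- \frac{104144}{1275}\right)^{2} = \frac{10845972736}{1625625} \approx 6671.9$)
$c - \left(R{\left(-3,-6 \right)} + 74 \left(-92\right)\right) = \frac{10845972736}{1625625} - \left(-3 + 74 \left(-92\right)\right) = \frac{10845972736}{1625625} - \left(-3 - 6808\right) = \frac{10845972736}{1625625} - -6811 = \frac{10845972736}{1625625} + 6811 = \frac{21918104611}{1625625}$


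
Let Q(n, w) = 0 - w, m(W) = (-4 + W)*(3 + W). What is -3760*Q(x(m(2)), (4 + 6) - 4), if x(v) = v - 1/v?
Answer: 22560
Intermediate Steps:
Q(n, w) = -w
-3760*Q(x(m(2)), (4 + 6) - 4) = -(-3760)*((4 + 6) - 4) = -(-3760)*(10 - 4) = -(-3760)*6 = -3760*(-6) = 22560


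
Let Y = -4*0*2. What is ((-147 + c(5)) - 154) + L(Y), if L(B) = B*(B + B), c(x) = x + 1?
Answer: -295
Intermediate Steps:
c(x) = 1 + x
Y = 0 (Y = 0*2 = 0)
L(B) = 2*B**2 (L(B) = B*(2*B) = 2*B**2)
((-147 + c(5)) - 154) + L(Y) = ((-147 + (1 + 5)) - 154) + 2*0**2 = ((-147 + 6) - 154) + 2*0 = (-141 - 154) + 0 = -295 + 0 = -295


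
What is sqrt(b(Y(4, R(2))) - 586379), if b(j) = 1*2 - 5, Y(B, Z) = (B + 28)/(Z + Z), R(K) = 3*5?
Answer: I*sqrt(586382) ≈ 765.76*I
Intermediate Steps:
R(K) = 15
Y(B, Z) = (28 + B)/(2*Z) (Y(B, Z) = (28 + B)/((2*Z)) = (28 + B)*(1/(2*Z)) = (28 + B)/(2*Z))
b(j) = -3 (b(j) = 2 - 5 = -3)
sqrt(b(Y(4, R(2))) - 586379) = sqrt(-3 - 586379) = sqrt(-586382) = I*sqrt(586382)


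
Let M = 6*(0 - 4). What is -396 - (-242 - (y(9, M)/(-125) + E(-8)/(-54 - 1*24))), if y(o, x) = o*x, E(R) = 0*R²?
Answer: -19034/125 ≈ -152.27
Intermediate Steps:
M = -24 (M = 6*(-4) = -24)
E(R) = 0
-396 - (-242 - (y(9, M)/(-125) + E(-8)/(-54 - 1*24))) = -396 - (-242 - ((9*(-24))/(-125) + 0/(-54 - 1*24))) = -396 - (-242 - (-216*(-1/125) + 0/(-54 - 24))) = -396 - (-242 - (216/125 + 0/(-78))) = -396 - (-242 - (216/125 + 0*(-1/78))) = -396 - (-242 - (216/125 + 0)) = -396 - (-242 - 1*216/125) = -396 - (-242 - 216/125) = -396 - 1*(-30466/125) = -396 + 30466/125 = -19034/125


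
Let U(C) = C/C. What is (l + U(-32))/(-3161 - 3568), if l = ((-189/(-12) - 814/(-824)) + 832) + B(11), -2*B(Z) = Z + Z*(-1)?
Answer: -87523/693087 ≈ -0.12628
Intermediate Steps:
B(Z) = 0 (B(Z) = -(Z + Z*(-1))/2 = -(Z - Z)/2 = -½*0 = 0)
l = 87420/103 (l = ((-189/(-12) - 814/(-824)) + 832) + 0 = ((-189*(-1/12) - 814*(-1/824)) + 832) + 0 = ((63/4 + 407/412) + 832) + 0 = (1724/103 + 832) + 0 = 87420/103 + 0 = 87420/103 ≈ 848.74)
U(C) = 1
(l + U(-32))/(-3161 - 3568) = (87420/103 + 1)/(-3161 - 3568) = (87523/103)/(-6729) = (87523/103)*(-1/6729) = -87523/693087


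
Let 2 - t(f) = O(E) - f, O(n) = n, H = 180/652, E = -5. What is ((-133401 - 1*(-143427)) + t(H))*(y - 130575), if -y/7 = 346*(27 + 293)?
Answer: -1481064505760/163 ≈ -9.0863e+9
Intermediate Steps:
H = 45/163 (H = 180*(1/652) = 45/163 ≈ 0.27607)
t(f) = 7 + f (t(f) = 2 - (-5 - f) = 2 + (5 + f) = 7 + f)
y = -775040 (y = -2422*(27 + 293) = -2422*320 = -7*110720 = -775040)
((-133401 - 1*(-143427)) + t(H))*(y - 130575) = ((-133401 - 1*(-143427)) + (7 + 45/163))*(-775040 - 130575) = ((-133401 + 143427) + 1186/163)*(-905615) = (10026 + 1186/163)*(-905615) = (1635424/163)*(-905615) = -1481064505760/163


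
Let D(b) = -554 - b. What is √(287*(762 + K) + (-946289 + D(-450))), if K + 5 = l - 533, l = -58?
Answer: I*√898751 ≈ 948.02*I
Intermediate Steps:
K = -596 (K = -5 + (-58 - 533) = -5 - 591 = -596)
√(287*(762 + K) + (-946289 + D(-450))) = √(287*(762 - 596) + (-946289 + (-554 - 1*(-450)))) = √(287*166 + (-946289 + (-554 + 450))) = √(47642 + (-946289 - 104)) = √(47642 - 946393) = √(-898751) = I*√898751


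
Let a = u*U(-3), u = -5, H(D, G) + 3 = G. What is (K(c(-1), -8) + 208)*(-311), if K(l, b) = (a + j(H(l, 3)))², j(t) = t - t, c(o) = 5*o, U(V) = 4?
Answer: -189088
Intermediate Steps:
H(D, G) = -3 + G
j(t) = 0
a = -20 (a = -5*4 = -20)
K(l, b) = 400 (K(l, b) = (-20 + 0)² = (-20)² = 400)
(K(c(-1), -8) + 208)*(-311) = (400 + 208)*(-311) = 608*(-311) = -189088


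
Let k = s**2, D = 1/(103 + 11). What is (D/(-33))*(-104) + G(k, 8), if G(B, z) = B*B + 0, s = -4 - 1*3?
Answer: 4516333/1881 ≈ 2401.0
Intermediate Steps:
D = 1/114 ≈ 0.0087719
s = -7 (s = -4 - 3 = -7)
k = 49 (k = (-7)**2 = 49)
G(B, z) = B**2 (G(B, z) = B**2 + 0 = B**2)
(D/(-33))*(-104) + G(k, 8) = ((1/114)/(-33))*(-104) + 49**2 = ((1/114)*(-1/33))*(-104) + 2401 = -1/3762*(-104) + 2401 = 52/1881 + 2401 = 4516333/1881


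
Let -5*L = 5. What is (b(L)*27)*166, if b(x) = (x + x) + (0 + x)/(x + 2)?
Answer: -13446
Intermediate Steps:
L = -1 (L = -⅕*5 = -1)
b(x) = 2*x + x/(2 + x)
(b(L)*27)*166 = (-(5 + 2*(-1))/(2 - 1)*27)*166 = (-1*(5 - 2)/1*27)*166 = (-1*1*3*27)*166 = -3*27*166 = -81*166 = -13446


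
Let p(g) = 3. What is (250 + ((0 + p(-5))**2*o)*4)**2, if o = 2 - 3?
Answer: 45796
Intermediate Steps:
o = -1
(250 + ((0 + p(-5))**2*o)*4)**2 = (250 + ((0 + 3)**2*(-1))*4)**2 = (250 + (3**2*(-1))*4)**2 = (250 + (9*(-1))*4)**2 = (250 - 9*4)**2 = (250 - 36)**2 = 214**2 = 45796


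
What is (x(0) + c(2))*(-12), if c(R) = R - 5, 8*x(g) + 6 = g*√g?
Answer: 45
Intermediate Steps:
x(g) = -¾ + g^(3/2)/8 (x(g) = -¾ + (g*√g)/8 = -¾ + g^(3/2)/8)
c(R) = -5 + R
(x(0) + c(2))*(-12) = ((-¾ + 0^(3/2)/8) + (-5 + 2))*(-12) = ((-¾ + (⅛)*0) - 3)*(-12) = ((-¾ + 0) - 3)*(-12) = (-¾ - 3)*(-12) = -15/4*(-12) = 45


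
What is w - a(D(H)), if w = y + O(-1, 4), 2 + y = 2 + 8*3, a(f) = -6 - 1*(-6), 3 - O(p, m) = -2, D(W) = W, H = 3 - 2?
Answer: 29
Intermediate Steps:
H = 1
O(p, m) = 5 (O(p, m) = 3 - 1*(-2) = 3 + 2 = 5)
a(f) = 0 (a(f) = -6 + 6 = 0)
y = 24 (y = -2 + (2 + 8*3) = -2 + (2 + 24) = -2 + 26 = 24)
w = 29 (w = 24 + 5 = 29)
w - a(D(H)) = 29 - 1*0 = 29 + 0 = 29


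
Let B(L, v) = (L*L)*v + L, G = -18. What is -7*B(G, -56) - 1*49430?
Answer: 77704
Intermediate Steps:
B(L, v) = L + v*L² (B(L, v) = L²*v + L = v*L² + L = L + v*L²)
-7*B(G, -56) - 1*49430 = -(-126)*(1 - 18*(-56)) - 1*49430 = -(-126)*(1 + 1008) - 49430 = -(-126)*1009 - 49430 = -7*(-18162) - 49430 = 127134 - 49430 = 77704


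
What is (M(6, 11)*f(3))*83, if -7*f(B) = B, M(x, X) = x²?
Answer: -8964/7 ≈ -1280.6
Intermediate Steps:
f(B) = -B/7
(M(6, 11)*f(3))*83 = (6²*(-⅐*3))*83 = (36*(-3/7))*83 = -108/7*83 = -8964/7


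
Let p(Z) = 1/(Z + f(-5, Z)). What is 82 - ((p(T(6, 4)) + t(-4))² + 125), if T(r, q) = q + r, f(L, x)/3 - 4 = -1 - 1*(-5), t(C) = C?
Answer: -67933/1156 ≈ -58.766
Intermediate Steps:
f(L, x) = 24 (f(L, x) = 12 + 3*(-1 - 1*(-5)) = 12 + 3*(-1 + 5) = 12 + 3*4 = 12 + 12 = 24)
p(Z) = 1/(24 + Z) (p(Z) = 1/(Z + 24) = 1/(24 + Z))
82 - ((p(T(6, 4)) + t(-4))² + 125) = 82 - ((1/(24 + (4 + 6)) - 4)² + 125) = 82 - ((1/(24 + 10) - 4)² + 125) = 82 - ((1/34 - 4)² + 125) = 82 - ((-135/34)² + 125) = 82 - (18225/1156 + 125) = 82 - 1*162725/1156 = 82 - 162725/1156 = -67933/1156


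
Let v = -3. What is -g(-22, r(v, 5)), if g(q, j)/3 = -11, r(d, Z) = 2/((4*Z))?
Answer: 33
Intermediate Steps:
r(d, Z) = 1/(2*Z) (r(d, Z) = 2*(1/(4*Z)) = 1/(2*Z))
g(q, j) = -33 (g(q, j) = 3*(-11) = -33)
-g(-22, r(v, 5)) = -1*(-33) = 33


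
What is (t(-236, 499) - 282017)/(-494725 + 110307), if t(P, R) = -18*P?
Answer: 277769/384418 ≈ 0.72257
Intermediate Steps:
(t(-236, 499) - 282017)/(-494725 + 110307) = (-18*(-236) - 282017)/(-494725 + 110307) = (4248 - 282017)/(-384418) = -277769*(-1/384418) = 277769/384418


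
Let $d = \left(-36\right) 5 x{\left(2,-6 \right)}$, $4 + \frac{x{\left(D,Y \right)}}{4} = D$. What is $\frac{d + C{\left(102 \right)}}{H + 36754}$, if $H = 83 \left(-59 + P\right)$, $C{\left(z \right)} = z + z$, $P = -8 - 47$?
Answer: $\frac{411}{6823} \approx 0.060237$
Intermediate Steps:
$x{\left(D,Y \right)} = -16 + 4 D$
$P = -55$ ($P = -8 - 47 = -55$)
$C{\left(z \right)} = 2 z$
$d = 1440$ ($d = \left(-36\right) 5 \left(-16 + 4 \cdot 2\right) = - 180 \left(-16 + 8\right) = \left(-180\right) \left(-8\right) = 1440$)
$H = -9462$ ($H = 83 \left(-59 - 55\right) = 83 \left(-114\right) = -9462$)
$\frac{d + C{\left(102 \right)}}{H + 36754} = \frac{1440 + 2 \cdot 102}{-9462 + 36754} = \frac{1440 + 204}{27292} = 1644 \cdot \frac{1}{27292} = \frac{411}{6823}$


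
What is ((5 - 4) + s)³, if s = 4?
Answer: 125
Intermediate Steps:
((5 - 4) + s)³ = ((5 - 4) + 4)³ = (1 + 4)³ = 5³ = 125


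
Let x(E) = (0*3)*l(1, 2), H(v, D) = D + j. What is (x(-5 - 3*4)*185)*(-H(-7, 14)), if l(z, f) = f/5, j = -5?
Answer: 0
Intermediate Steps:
H(v, D) = -5 + D (H(v, D) = D - 5 = -5 + D)
l(z, f) = f/5 (l(z, f) = f*(⅕) = f/5)
x(E) = 0 (x(E) = (0*3)*((⅕)*2) = 0*(⅖) = 0)
(x(-5 - 3*4)*185)*(-H(-7, 14)) = (0*185)*(-(-5 + 14)) = 0*(-1*9) = 0*(-9) = 0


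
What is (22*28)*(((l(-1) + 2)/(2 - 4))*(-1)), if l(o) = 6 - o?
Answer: 2772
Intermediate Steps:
(22*28)*(((l(-1) + 2)/(2 - 4))*(-1)) = (22*28)*((((6 - 1*(-1)) + 2)/(2 - 4))*(-1)) = 616*((((6 + 1) + 2)/(-2))*(-1)) = 616*(((7 + 2)*(-½))*(-1)) = 616*((9*(-½))*(-1)) = 616*(-9/2*(-1)) = 616*(9/2) = 2772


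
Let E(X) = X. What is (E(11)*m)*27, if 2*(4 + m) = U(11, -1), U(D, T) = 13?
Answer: 1485/2 ≈ 742.50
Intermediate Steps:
m = 5/2 (m = -4 + (1/2)*13 = -4 + 13/2 = 5/2 ≈ 2.5000)
(E(11)*m)*27 = (11*(5/2))*27 = (55/2)*27 = 1485/2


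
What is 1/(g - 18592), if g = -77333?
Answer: -1/95925 ≈ -1.0425e-5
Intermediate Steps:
1/(g - 18592) = 1/(-77333 - 18592) = 1/(-95925) = -1/95925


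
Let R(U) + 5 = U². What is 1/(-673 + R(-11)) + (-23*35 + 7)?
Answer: -444487/557 ≈ -798.00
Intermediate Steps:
R(U) = -5 + U²
1/(-673 + R(-11)) + (-23*35 + 7) = 1/(-673 + (-5 + (-11)²)) + (-23*35 + 7) = 1/(-673 + (-5 + 121)) + (-805 + 7) = 1/(-673 + 116) - 798 = 1/(-557) - 798 = -1/557 - 798 = -444487/557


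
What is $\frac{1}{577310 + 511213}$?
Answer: $\frac{1}{1088523} \approx 9.1868 \cdot 10^{-7}$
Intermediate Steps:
$\frac{1}{577310 + 511213} = \frac{1}{1088523}$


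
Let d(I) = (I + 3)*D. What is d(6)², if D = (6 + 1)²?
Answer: 194481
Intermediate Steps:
D = 49 (D = 7² = 49)
d(I) = 147 + 49*I (d(I) = (I + 3)*49 = (3 + I)*49 = 147 + 49*I)
d(6)² = (147 + 49*6)² = (147 + 294)² = 441² = 194481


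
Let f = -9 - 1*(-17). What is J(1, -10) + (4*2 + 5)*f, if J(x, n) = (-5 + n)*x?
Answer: 89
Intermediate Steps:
J(x, n) = x*(-5 + n)
f = 8 (f = -9 + 17 = 8)
J(1, -10) + (4*2 + 5)*f = 1*(-5 - 10) + (4*2 + 5)*8 = 1*(-15) + (8 + 5)*8 = -15 + 13*8 = -15 + 104 = 89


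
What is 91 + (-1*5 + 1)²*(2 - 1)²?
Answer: 107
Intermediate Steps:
91 + (-1*5 + 1)²*(2 - 1)² = 91 + (-5 + 1)²*1² = 91 + (-4)²*1 = 91 + 16*1 = 91 + 16 = 107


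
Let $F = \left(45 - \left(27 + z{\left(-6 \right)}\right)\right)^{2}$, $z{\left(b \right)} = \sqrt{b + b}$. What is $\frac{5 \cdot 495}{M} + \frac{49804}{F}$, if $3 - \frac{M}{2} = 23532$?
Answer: $\frac{- 675 \sqrt{3} + 8874638 i}{4278 \left(3 \sqrt{3} + 13 i\right)} \approx 137.59 + 55.015 i$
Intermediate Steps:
$z{\left(b \right)} = \sqrt{2} \sqrt{b}$ ($z{\left(b \right)} = \sqrt{2 b} = \sqrt{2} \sqrt{b}$)
$F = \left(18 - 2 i \sqrt{3}\right)^{2}$ ($F = \left(45 - \left(27 + \sqrt{2} \sqrt{-6}\right)\right)^{2} = \left(45 - \left(27 + \sqrt{2} i \sqrt{6}\right)\right)^{2} = \left(45 - \left(27 + 2 i \sqrt{3}\right)\right)^{2} = \left(18 - 2 i \sqrt{3}\right)^{2} \approx 312.0 - 124.71 i$)
$M = -47058$ ($M = 6 - 47064 = -47058$)
$\frac{5 \cdot 495}{M} + \frac{49804}{F} = \frac{5 \cdot 495}{-47058} + \frac{49804}{312 - 72 i \sqrt{3}} = 2475 \left(- \frac{1}{47058}\right) + \frac{49804}{312 - 72 i \sqrt{3}} = - \frac{75}{1426} + \frac{49804}{312 - 72 i \sqrt{3}}$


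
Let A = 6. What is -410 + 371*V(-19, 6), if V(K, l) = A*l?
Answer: 12946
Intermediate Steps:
V(K, l) = 6*l
-410 + 371*V(-19, 6) = -410 + 371*(6*6) = -410 + 371*36 = -410 + 13356 = 12946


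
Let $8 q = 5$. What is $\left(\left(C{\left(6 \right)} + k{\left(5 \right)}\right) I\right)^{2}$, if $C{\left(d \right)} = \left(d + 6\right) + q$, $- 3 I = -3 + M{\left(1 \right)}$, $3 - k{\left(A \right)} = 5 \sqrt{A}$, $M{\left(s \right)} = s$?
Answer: $\frac{2625}{16} - \frac{625 \sqrt{5}}{9} \approx 8.78$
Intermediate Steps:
$q = \frac{5}{8}$ ($q = \frac{1}{8} \cdot 5 = \frac{5}{8} \approx 0.625$)
$k{\left(A \right)} = 3 - 5 \sqrt{A}$
$I = \frac{2}{3}$ ($I = - \frac{-3 + 1}{3} = \left(- \frac{1}{3}\right) \left(-2\right) = \frac{2}{3} \approx 0.66667$)
$C{\left(d \right)} = \frac{53}{8} + d$ ($C{\left(d \right)} = \left(d + 6\right) + \frac{5}{8} = \left(6 + d\right) + \frac{5}{8} = \frac{53}{8} + d$)
$\left(\left(C{\left(6 \right)} + k{\left(5 \right)}\right) I\right)^{2} = \left(\left(\left(\frac{53}{8} + 6\right) + \left(3 - 5 \sqrt{5}\right)\right) \frac{2}{3}\right)^{2} = \left(\left(\frac{101}{8} + \left(3 - 5 \sqrt{5}\right)\right) \frac{2}{3}\right)^{2} = \left(\left(\frac{125}{8} - 5 \sqrt{5}\right) \frac{2}{3}\right)^{2} = \left(\frac{125}{12} - \frac{10 \sqrt{5}}{3}\right)^{2}$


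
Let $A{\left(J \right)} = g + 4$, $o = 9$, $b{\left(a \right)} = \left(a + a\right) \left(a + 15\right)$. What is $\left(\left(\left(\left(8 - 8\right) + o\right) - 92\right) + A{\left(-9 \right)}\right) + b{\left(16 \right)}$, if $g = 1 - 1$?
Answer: $913$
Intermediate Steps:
$b{\left(a \right)} = 2 a \left(15 + a\right)$
$g = 0$
$A{\left(J \right)} = 4$ ($A{\left(J \right)} = 0 + 4 = 4$)
$\left(\left(\left(\left(8 - 8\right) + o\right) - 92\right) + A{\left(-9 \right)}\right) + b{\left(16 \right)} = \left(\left(\left(\left(8 - 8\right) + 9\right) - 92\right) + 4\right) + 2 \cdot 16 \left(15 + 16\right) = \left(\left(\left(0 + 9\right) - 92\right) + 4\right) + 2 \cdot 16 \cdot 31 = \left(\left(9 - 92\right) + 4\right) + 992 = \left(-83 + 4\right) + 992 = -79 + 992 = 913$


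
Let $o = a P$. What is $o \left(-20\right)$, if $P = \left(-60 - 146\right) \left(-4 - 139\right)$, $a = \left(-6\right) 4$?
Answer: $14139840$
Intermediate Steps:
$a = -24$
$P = 29458$ ($P = \left(-206\right) \left(-143\right) = 29458$)
$o = -706992$ ($o = \left(-24\right) 29458 = -706992$)
$o \left(-20\right) = \left(-706992\right) \left(-20\right) = 14139840$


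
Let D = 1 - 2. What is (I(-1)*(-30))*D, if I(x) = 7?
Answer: 210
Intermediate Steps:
D = -1
(I(-1)*(-30))*D = (7*(-30))*(-1) = -210*(-1) = 210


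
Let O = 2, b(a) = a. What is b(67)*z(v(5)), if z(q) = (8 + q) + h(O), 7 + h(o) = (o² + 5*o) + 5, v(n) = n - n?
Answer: 1340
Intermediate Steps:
v(n) = 0
h(o) = -2 + o² + 5*o (h(o) = -7 + ((o² + 5*o) + 5) = -7 + (5 + o² + 5*o) = -2 + o² + 5*o)
z(q) = 20 + q (z(q) = (8 + q) + (-2 + 2² + 5*2) = (8 + q) + (-2 + 4 + 10) = (8 + q) + 12 = 20 + q)
b(67)*z(v(5)) = 67*(20 + 0) = 67*20 = 1340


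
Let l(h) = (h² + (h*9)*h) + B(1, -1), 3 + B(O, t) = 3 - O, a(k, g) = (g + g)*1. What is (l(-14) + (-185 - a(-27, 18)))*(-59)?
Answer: -102542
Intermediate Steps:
a(k, g) = 2*g (a(k, g) = (2*g)*1 = 2*g)
B(O, t) = -O (B(O, t) = -3 + (3 - O) = -O)
l(h) = -1 + 10*h² (l(h) = (h² + (h*9)*h) - 1*1 = (h² + (9*h)*h) - 1 = (h² + 9*h²) - 1 = 10*h² - 1 = -1 + 10*h²)
(l(-14) + (-185 - a(-27, 18)))*(-59) = ((-1 + 10*(-14)²) + (-185 - 2*18))*(-59) = ((-1 + 10*196) + (-185 - 1*36))*(-59) = ((-1 + 1960) + (-185 - 36))*(-59) = (1959 - 221)*(-59) = 1738*(-59) = -102542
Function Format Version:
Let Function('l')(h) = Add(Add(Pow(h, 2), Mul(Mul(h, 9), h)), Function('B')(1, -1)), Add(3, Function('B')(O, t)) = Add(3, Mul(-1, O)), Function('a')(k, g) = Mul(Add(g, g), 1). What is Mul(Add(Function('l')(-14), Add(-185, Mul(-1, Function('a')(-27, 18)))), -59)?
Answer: -102542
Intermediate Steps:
Function('a')(k, g) = Mul(2, g) (Function('a')(k, g) = Mul(Mul(2, g), 1) = Mul(2, g))
Function('B')(O, t) = Mul(-1, O) (Function('B')(O, t) = Add(-3, Add(3, Mul(-1, O))) = Mul(-1, O))
Function('l')(h) = Add(-1, Mul(10, Pow(h, 2))) (Function('l')(h) = Add(Add(Pow(h, 2), Mul(Mul(h, 9), h)), Mul(-1, 1)) = Add(Add(Pow(h, 2), Mul(Mul(9, h), h)), -1) = Add(Add(Pow(h, 2), Mul(9, Pow(h, 2))), -1) = Add(Mul(10, Pow(h, 2)), -1) = Add(-1, Mul(10, Pow(h, 2))))
Mul(Add(Function('l')(-14), Add(-185, Mul(-1, Function('a')(-27, 18)))), -59) = Mul(Add(Add(-1, Mul(10, Pow(-14, 2))), Add(-185, Mul(-1, Mul(2, 18)))), -59) = Mul(Add(Add(-1, Mul(10, 196)), Add(-185, Mul(-1, 36))), -59) = Mul(Add(Add(-1, 1960), Add(-185, -36)), -59) = Mul(Add(1959, -221), -59) = Mul(1738, -59) = -102542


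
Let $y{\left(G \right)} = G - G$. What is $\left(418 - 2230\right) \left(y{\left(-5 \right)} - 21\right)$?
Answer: $38052$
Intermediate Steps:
$y{\left(G \right)} = 0$
$\left(418 - 2230\right) \left(y{\left(-5 \right)} - 21\right) = \left(418 - 2230\right) \left(0 - 21\right) = - 1812 \left(0 - 21\right) = \left(-1812\right) \left(-21\right) = 38052$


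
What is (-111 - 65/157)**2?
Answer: 305970064/24649 ≈ 12413.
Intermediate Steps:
(-111 - 65/157)**2 = (-17492/157)**2 = 305970064/24649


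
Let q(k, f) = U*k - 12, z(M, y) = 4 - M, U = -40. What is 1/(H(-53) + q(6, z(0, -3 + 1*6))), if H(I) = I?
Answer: -1/305 ≈ -0.0032787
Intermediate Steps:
q(k, f) = -12 - 40*k (q(k, f) = -40*k - 12 = -12 - 40*k)
1/(H(-53) + q(6, z(0, -3 + 1*6))) = 1/(-53 + (-12 - 40*6)) = 1/(-53 + (-12 - 240)) = 1/(-53 - 252) = 1/(-305) = -1/305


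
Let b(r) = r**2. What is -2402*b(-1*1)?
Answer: -2402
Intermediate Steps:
-2402*b(-1*1) = -2402*(-1*1)**2 = -2402*(-1)**2 = -2402*1 = -2402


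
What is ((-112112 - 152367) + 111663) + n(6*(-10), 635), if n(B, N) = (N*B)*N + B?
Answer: -24346376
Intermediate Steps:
n(B, N) = B + B*N**2 (n(B, N) = (B*N)*N + B = B*N**2 + B = B + B*N**2)
((-112112 - 152367) + 111663) + n(6*(-10), 635) = ((-112112 - 152367) + 111663) + (6*(-10))*(1 + 635**2) = (-264479 + 111663) - 60*(1 + 403225) = -152816 - 60*403226 = -152816 - 24193560 = -24346376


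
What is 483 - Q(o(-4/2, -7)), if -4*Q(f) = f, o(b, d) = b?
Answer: 965/2 ≈ 482.50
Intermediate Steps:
Q(f) = -f/4
483 - Q(o(-4/2, -7)) = 483 - (-1)*(-4/2)/4 = 483 - (-1)*(-4*½)/4 = 483 - (-1)*(-2)/4 = 483 - 1*½ = 483 - ½ = 965/2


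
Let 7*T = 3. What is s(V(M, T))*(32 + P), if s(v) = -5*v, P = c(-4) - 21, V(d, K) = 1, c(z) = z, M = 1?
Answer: -35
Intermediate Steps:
T = 3/7 (T = (⅐)*3 = 3/7 ≈ 0.42857)
P = -25 (P = -4 - 21 = -25)
s(V(M, T))*(32 + P) = (-5*1)*(32 - 25) = -5*7 = -35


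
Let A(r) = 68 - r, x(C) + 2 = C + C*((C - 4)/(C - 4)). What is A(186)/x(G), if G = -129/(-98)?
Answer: -5782/31 ≈ -186.52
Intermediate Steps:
G = 129/98 (G = -129*(-1/98) = 129/98 ≈ 1.3163)
x(C) = -2 + 2*C (x(C) = -2 + (C + C*((C - 4)/(C - 4))) = -2 + (C + C*((-4 + C)/(-4 + C))) = -2 + (C + C*1) = -2 + (C + C) = -2 + 2*C)
A(186)/x(G) = (68 - 1*186)/(-2 + 2*(129/98)) = (68 - 186)/(-2 + 129/49) = -118/31/49 = -118*49/31 = -5782/31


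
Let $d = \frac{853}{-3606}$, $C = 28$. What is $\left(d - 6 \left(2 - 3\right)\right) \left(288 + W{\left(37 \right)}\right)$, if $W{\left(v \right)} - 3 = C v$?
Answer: $\frac{27579041}{3606} \approx 7648.1$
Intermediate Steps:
$d = - \frac{853}{3606}$ ($d = 853 \left(- \frac{1}{3606}\right) = - \frac{853}{3606} \approx -0.23655$)
$W{\left(v \right)} = 3 + 28 v$
$\left(d - 6 \left(2 - 3\right)\right) \left(288 + W{\left(37 \right)}\right) = \left(- \frac{853}{3606} - 6 \left(2 - 3\right)\right) \left(288 + \left(3 + 28 \cdot 37\right)\right) = \left(- \frac{853}{3606} - -6\right) \left(288 + \left(3 + 1036\right)\right) = \left(- \frac{853}{3606} + 6\right) \left(288 + 1039\right) = \frac{20783}{3606} \cdot 1327 = \frac{27579041}{3606}$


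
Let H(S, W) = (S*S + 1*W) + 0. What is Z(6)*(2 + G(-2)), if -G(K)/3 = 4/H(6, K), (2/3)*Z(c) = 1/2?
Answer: 21/17 ≈ 1.2353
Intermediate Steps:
H(S, W) = W + S² (H(S, W) = (S² + W) + 0 = (W + S²) + 0 = W + S²)
Z(c) = ¾ (Z(c) = (3/2)/2 = (3/2)*(½) = ¾)
G(K) = -12/(36 + K) (G(K) = -12/(K + 6²) = -12/(K + 36) = -12/(36 + K))
Z(6)*(2 + G(-2)) = 3*(2 - 12/(36 - 2))/4 = 3*(2 - 12/34)/4 = 3*(2 - 12*1/34)/4 = 3*(2 - 6/17)/4 = (¾)*(28/17) = 21/17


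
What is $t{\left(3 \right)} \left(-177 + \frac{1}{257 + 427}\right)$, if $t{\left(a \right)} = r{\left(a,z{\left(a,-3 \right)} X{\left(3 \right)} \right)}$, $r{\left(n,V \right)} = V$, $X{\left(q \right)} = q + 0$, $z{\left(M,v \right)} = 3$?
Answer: $- \frac{121067}{76} \approx -1593.0$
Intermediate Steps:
$X{\left(q \right)} = q$
$t{\left(a \right)} = 9$ ($t{\left(a \right)} = 3 \cdot 3 = 9$)
$t{\left(3 \right)} \left(-177 + \frac{1}{257 + 427}\right) = 9 \left(-177 + \frac{1}{257 + 427}\right) = 9 \left(-177 + \frac{1}{684}\right) = 9 \left(- \frac{121067}{684}\right) = - \frac{121067}{76}$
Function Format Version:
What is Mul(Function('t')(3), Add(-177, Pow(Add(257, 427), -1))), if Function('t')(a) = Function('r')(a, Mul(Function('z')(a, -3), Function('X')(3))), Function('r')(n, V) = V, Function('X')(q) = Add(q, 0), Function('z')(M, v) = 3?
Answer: Rational(-121067, 76) ≈ -1593.0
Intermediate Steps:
Function('X')(q) = q
Function('t')(a) = 9 (Function('t')(a) = Mul(3, 3) = 9)
Mul(Function('t')(3), Add(-177, Pow(Add(257, 427), -1))) = Mul(9, Add(-177, Pow(Add(257, 427), -1))) = Mul(9, Add(-177, Pow(684, -1))) = Mul(9, Add(-177, Rational(1, 684))) = Mul(9, Rational(-121067, 684)) = Rational(-121067, 76)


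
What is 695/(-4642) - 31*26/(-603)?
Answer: 3322367/2799126 ≈ 1.1869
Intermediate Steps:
695/(-4642) - 31*26/(-603) = 695*(-1/4642) - 806*(-1/603) = -695/4642 + 806/603 = 3322367/2799126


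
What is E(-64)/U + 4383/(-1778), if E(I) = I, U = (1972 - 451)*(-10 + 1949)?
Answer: -1846648667/749101626 ≈ -2.4651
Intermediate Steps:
U = 2949219 (U = 1521*1939 = 2949219)
E(-64)/U + 4383/(-1778) = -64/2949219 + 4383/(-1778) = -64*1/2949219 + 4383*(-1/1778) = -64/2949219 - 4383/1778 = -1846648667/749101626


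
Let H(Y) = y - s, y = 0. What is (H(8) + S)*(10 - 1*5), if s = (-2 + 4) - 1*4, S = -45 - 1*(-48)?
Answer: 25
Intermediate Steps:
S = 3 (S = -45 + 48 = 3)
s = -2 (s = 2 - 4 = -2)
H(Y) = 2 (H(Y) = 0 - 1*(-2) = 0 + 2 = 2)
(H(8) + S)*(10 - 1*5) = (2 + 3)*(10 - 1*5) = 5*(10 - 5) = 5*5 = 25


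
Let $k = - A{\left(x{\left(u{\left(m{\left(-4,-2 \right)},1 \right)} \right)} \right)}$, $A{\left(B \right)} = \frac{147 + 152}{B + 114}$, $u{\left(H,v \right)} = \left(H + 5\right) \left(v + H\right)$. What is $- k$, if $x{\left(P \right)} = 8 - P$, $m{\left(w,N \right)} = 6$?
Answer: $\frac{299}{45} \approx 6.6444$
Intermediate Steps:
$u{\left(H,v \right)} = \left(5 + H\right) \left(H + v\right)$
$A{\left(B \right)} = \frac{299}{114 + B}$
$k = - \frac{299}{45}$ ($k = - \frac{299}{114 - \left(28 + 11 + 30\right)} = - \frac{299}{114 + \left(8 - \left(36 + 30 + 5 + 6\right)\right)} = - \frac{299}{114 + \left(8 - 77\right)} = - \frac{299}{114 - 69} = - \frac{299}{45} \approx -6.6444$)
$- k = \left(-1\right) \left(- \frac{299}{45}\right) = \frac{299}{45}$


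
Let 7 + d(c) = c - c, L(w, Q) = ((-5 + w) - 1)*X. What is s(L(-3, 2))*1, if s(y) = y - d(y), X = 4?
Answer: -29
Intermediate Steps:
L(w, Q) = -24 + 4*w (L(w, Q) = ((-5 + w) - 1)*4 = (-6 + w)*4 = -24 + 4*w)
d(c) = -7 (d(c) = -7 + (c - c) = -7 + 0 = -7)
s(y) = 7 + y (s(y) = y - 1*(-7) = y + 7 = 7 + y)
s(L(-3, 2))*1 = (7 + (-24 + 4*(-3)))*1 = (7 + (-24 - 12))*1 = (7 - 36)*1 = -29*1 = -29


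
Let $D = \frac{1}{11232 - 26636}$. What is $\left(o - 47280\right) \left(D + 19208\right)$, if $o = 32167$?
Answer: $- \frac{4471634908503}{15404} \approx -2.9029 \cdot 10^{8}$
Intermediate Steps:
$D = - \frac{1}{15404}$ ($D = \frac{1}{-15404} = - \frac{1}{15404} \approx -6.4918 \cdot 10^{-5}$)
$\left(o - 47280\right) \left(D + 19208\right) = \left(32167 - 47280\right) \left(- \frac{1}{15404} + 19208\right) = \left(-15113\right) \frac{295880031}{15404} = - \frac{4471634908503}{15404}$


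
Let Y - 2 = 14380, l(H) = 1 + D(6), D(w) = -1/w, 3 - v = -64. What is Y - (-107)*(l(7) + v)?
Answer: 129841/6 ≈ 21640.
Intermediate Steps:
v = 67 (v = 3 - 1*(-64) = 3 + 64 = 67)
l(H) = ⅚ (l(H) = 1 - 1/6 = 1 - 1*⅙ = 1 - ⅙ = ⅚)
Y = 14382 (Y = 2 + 14380 = 14382)
Y - (-107)*(l(7) + v) = 14382 - (-107)*(⅚ + 67) = 14382 - (-107)*407/6 = 14382 - 1*(-43549/6) = 14382 + 43549/6 = 129841/6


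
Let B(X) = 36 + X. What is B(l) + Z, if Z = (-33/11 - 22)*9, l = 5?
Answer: -184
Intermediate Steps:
Z = -225 (Z = (-33*1/11 - 22)*9 = (-3 - 22)*9 = -25*9 = -225)
B(l) + Z = (36 + 5) - 225 = 41 - 225 = -184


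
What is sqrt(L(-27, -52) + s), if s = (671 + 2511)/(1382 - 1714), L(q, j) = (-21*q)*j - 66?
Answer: I*sqrt(814543906)/166 ≈ 171.93*I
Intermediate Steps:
L(q, j) = -66 - 21*j*q (L(q, j) = -21*j*q - 66 = -66 - 21*j*q)
s = -1591/166 (s = 3182/(-332) = 3182*(-1/332) = -1591/166 ≈ -9.5843)
sqrt(L(-27, -52) + s) = sqrt((-66 - 21*(-52)*(-27)) - 1591/166) = sqrt((-66 - 29484) - 1591/166) = sqrt(-29550 - 1591/166) = sqrt(-4906891/166) = I*sqrt(814543906)/166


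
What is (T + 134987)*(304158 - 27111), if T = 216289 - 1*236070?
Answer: 31917476682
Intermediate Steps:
T = -19781 (T = 216289 - 236070 = -19781)
(T + 134987)*(304158 - 27111) = (-19781 + 134987)*(304158 - 27111) = 115206*277047 = 31917476682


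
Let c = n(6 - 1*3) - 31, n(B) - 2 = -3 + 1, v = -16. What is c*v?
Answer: 496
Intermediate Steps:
n(B) = 0 (n(B) = 2 + (-3 + 1) = 2 - 2 = 0)
c = -31 (c = 0 - 31 = -31)
c*v = -31*(-16) = 496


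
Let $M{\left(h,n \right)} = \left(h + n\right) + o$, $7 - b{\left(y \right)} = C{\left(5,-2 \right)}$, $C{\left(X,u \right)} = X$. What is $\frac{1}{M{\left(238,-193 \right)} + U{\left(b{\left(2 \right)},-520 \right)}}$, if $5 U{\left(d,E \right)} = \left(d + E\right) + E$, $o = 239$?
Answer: $\frac{5}{382} \approx 0.013089$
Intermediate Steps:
$b{\left(y \right)} = 2$ ($b{\left(y \right)} = 7 - 5 = 2$)
$U{\left(d,E \right)} = \frac{d}{5} + \frac{2 E}{5}$ ($U{\left(d,E \right)} = \frac{\left(d + E\right) + E}{5} = \frac{\left(E + d\right) + E}{5} = \frac{d + 2 E}{5} = \frac{d}{5} + \frac{2 E}{5}$)
$M{\left(h,n \right)} = 239 + h + n$ ($M{\left(h,n \right)} = \left(h + n\right) + 239 = 239 + h + n$)
$\frac{1}{M{\left(238,-193 \right)} + U{\left(b{\left(2 \right)},-520 \right)}} = \frac{1}{\left(239 + 238 - 193\right) + \left(\frac{1}{5} \cdot 2 + \frac{2}{5} \left(-520\right)\right)} = \frac{1}{284 + \left(\frac{2}{5} - 208\right)} = \frac{1}{284 - \frac{1038}{5}} = \frac{1}{\frac{382}{5}} = \frac{5}{382}$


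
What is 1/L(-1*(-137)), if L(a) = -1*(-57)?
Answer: 1/57 ≈ 0.017544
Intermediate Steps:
L(a) = 57
1/L(-1*(-137)) = 1/57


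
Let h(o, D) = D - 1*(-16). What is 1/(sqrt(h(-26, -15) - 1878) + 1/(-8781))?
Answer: -8781/144727888798 - 77105961*I*sqrt(1877)/144727888798 ≈ -6.0673e-8 - 0.023082*I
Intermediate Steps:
h(o, D) = 16 + D (h(o, D) = D + 16 = 16 + D)
1/(sqrt(h(-26, -15) - 1878) + 1/(-8781)) = 1/(sqrt((16 - 15) - 1878) + 1/(-8781)) = 1/(sqrt(1 - 1878) - 1/8781) = 1/(sqrt(-1877) - 1/8781) = 1/(I*sqrt(1877) - 1/8781) = 1/(-1/8781 + I*sqrt(1877))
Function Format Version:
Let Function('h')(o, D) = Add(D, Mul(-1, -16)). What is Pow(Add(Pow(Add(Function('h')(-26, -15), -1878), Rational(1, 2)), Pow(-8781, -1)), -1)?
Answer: Add(Rational(-8781, 144727888798), Mul(Rational(-77105961, 144727888798), I, Pow(1877, Rational(1, 2)))) ≈ Add(-6.0673e-8, Mul(-0.023082, I))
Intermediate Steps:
Function('h')(o, D) = Add(16, D) (Function('h')(o, D) = Add(D, 16) = Add(16, D))
Pow(Add(Pow(Add(Function('h')(-26, -15), -1878), Rational(1, 2)), Pow(-8781, -1)), -1) = Pow(Add(Pow(Add(Add(16, -15), -1878), Rational(1, 2)), Pow(-8781, -1)), -1) = Pow(Add(Pow(Add(1, -1878), Rational(1, 2)), Rational(-1, 8781)), -1) = Pow(Add(Pow(-1877, Rational(1, 2)), Rational(-1, 8781)), -1) = Pow(Add(Mul(I, Pow(1877, Rational(1, 2))), Rational(-1, 8781)), -1) = Pow(Add(Rational(-1, 8781), Mul(I, Pow(1877, Rational(1, 2)))), -1)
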